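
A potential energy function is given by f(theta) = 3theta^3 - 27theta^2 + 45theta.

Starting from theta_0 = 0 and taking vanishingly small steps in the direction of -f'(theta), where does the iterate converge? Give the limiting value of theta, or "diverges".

f'(theta) = 9(theta - 5)(theta - 1), so f'(0) = 45.
Gradient descent moves in the -f' direction, i.e. theta is decreasing.
There is no critical point below theta=0, and f' keeps the same sign, so the iterate runs off to −∞.

diverges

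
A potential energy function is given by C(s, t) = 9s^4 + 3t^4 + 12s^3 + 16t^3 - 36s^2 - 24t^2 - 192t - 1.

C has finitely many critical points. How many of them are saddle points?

4

C separates as a function of s plus a function of t, so ∇C=0 decouples.
∂C/∂s = 36s(s - 1)(s + 2) = 0 at s ∈ {-2, 0, 1}; ∂C/∂t = 12(t - 2)(t + 2)(t + 4) = 0 at t ∈ {-4, -2, 2}.
The Hessian is diagonal: diag(C_ss, C_tt). Second derivatives: C_ss(-2)=216, C_ss(0)=-72, C_ss(1)=108; C_tt(-4)=144, C_tt(-2)=-96, C_tt(2)=288.
Saddle points occur where the two diagonal entries have opposite signs: (-2, -2), (0, -4), (0, 2), (1, -2). Count: 4.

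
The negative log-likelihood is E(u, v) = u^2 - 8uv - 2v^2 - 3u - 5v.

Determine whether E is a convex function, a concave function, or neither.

E is quadratic, so its Hessian is the constant matrix H = [[2, -8], [-8, -4]].
det(H) = -72, tr(H) = -2.
det(H) < 0, so H is indefinite: neither convex nor concave.

neither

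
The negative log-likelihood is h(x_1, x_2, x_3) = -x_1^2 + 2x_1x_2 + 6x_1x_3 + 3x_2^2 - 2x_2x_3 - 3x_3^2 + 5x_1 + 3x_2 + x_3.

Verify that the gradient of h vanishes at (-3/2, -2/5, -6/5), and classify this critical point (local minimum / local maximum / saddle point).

saddle point

∇h = (-2x_1 + 2x_2 + 6x_3 + 5, 2x_1 + 6x_2 - 2x_3 + 3, 6x_1 - 2x_2 - 6x_3 + 1); substituting (-3/2, -2/5, -6/5) gives ∇h = (0, 0, 0), so (-3/2, -2/5, -6/5) is indeed a critical point.
The Hessian is constant: H = [[-2, 2, 6], [2, 6, -2], [6, -2, -6]].
Leading principal minors: Δ₁ = -2, Δ₂ = -16, Δ₃ = -160.
The minors fit neither the all-positive nor the alternating-sign pattern, so H is indefinite: a saddle point.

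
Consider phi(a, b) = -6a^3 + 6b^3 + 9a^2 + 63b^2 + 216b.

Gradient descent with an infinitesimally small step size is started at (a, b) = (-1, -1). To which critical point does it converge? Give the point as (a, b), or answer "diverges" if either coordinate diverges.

phi is separable, so gradient descent decouples: a follows -∂phi/∂a, b follows -∂phi/∂b.
∂phi/∂a = -18a(a - 1); at a=-1 this is -36, so a increases.
∂phi/∂b = 18(b + 3)(b + 4); at b=-1 this is 108, so b decreases.
a converges to its nearest critical value 0 (a local min of the a-part); b converges to -3. The iterate converges to (0, -3).

(0, -3)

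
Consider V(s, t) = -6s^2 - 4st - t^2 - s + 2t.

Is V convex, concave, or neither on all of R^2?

V is quadratic, so its Hessian is the constant matrix H = [[-12, -4], [-4, -2]].
det(H) = 8, tr(H) = -14.
det(H) > 0 and tr(H) < 0, so H is negative definite everywhere: concave.

concave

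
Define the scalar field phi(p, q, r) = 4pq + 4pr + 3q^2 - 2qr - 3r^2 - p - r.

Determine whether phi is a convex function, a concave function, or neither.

phi is quadratic, so its Hessian is the constant matrix H = [[0, 4, 4], [4, 6, -2], [4, -2, -6]].
Leading principal minors: 0, -16, -64.
Neither pattern holds ⇒ H is indefinite ⇒ neither convex nor concave.

neither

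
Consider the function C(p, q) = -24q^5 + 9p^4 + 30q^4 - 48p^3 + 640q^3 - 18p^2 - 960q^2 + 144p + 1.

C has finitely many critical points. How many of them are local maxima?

C separates as a function of p plus a function of q, so ∇C=0 decouples.
∂C/∂p = 36(p - 4)(p - 1)(p + 1) = 0 at p ∈ {-1, 1, 4}; ∂C/∂q = -120q(q - 4)(q - 1)(q + 4) = 0 at q ∈ {-4, 0, 1, 4}.
The Hessian is diagonal: diag(C_pp, C_qq). Second derivatives: C_pp(-1)=360, C_pp(1)=-216, C_pp(4)=540; C_qq(-4)=19200, C_qq(0)=-1920, C_qq(1)=1800, C_qq(4)=-11520.
Local maxima occur where both diagonal entries negative: (1, 0), (1, 4). Count: 2.

2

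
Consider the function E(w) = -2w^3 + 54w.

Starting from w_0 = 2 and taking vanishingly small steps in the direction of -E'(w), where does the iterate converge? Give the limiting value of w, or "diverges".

-3

E'(w) = -6(w - 3)(w + 3), so E'(2) = 30.
Gradient descent moves in the -E' direction, i.e. w is decreasing.
The nearest critical point in that direction is w = -3, where E'' = 36 > 0 (a local minimum). The iterate converges there.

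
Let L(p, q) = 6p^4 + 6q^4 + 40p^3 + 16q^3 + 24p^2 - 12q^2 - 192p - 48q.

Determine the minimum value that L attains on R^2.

L(p,q) separates as A(p) + B(q), so its minimum is min A + min B.
A'(p) = 24(p - 1)(p + 2)(p + 4) vanishes at p ∈ {-4, -2, 1}; B'(q) = 24(q - 1)(q + 1)(q + 2) vanishes at q ∈ {-2, -1, 1}.
Local minima of A (where A''>0): A(-4)=128, A(1)=-122. Local minima of B: B(-2)=16, B(1)=-38.
So the global minimum of L is A(1) + B(1) = -122 − 38 = -160, attained at (1, 1).

-160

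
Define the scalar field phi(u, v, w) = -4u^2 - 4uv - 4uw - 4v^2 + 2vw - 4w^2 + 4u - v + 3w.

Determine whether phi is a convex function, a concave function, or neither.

concave

phi is quadratic, so its Hessian is the constant matrix H = [[-8, -4, -4], [-4, -8, 2], [-4, 2, -8]].
Leading principal minors: -8, 48, -160.
Signs alternate −, +, − ⇒ H ≺ 0 ⇒ concave.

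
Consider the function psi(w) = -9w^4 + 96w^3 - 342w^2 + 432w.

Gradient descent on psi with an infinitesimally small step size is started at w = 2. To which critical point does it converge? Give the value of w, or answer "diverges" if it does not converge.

psi'(w) = -36(w - 4)(w - 3)(w - 1), so psi'(2) = -72.
Gradient descent moves in the -psi' direction, i.e. w is increasing.
The nearest critical point in that direction is w = 3, where psi'' = 72 > 0 (a local minimum). The iterate converges there.

3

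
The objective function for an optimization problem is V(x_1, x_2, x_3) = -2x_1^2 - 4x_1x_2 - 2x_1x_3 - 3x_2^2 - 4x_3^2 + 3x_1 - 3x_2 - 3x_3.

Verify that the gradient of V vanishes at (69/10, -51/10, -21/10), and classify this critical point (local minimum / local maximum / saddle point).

∇V = (-4x_1 - 4x_2 - 2x_3 + 3, -4x_1 - 6x_2 - 3, -2x_1 - 8x_3 - 3); substituting (69/10, -51/10, -21/10) gives ∇V = (0, 0, 0), so (69/10, -51/10, -21/10) is indeed a critical point.
The Hessian is constant: H = [[-4, -4, -2], [-4, -6, 0], [-2, 0, -8]].
Leading principal minors: Δ₁ = -4, Δ₂ = 8, Δ₃ = -40.
The minors alternate sign starting negative (−, +, −), so H is negative definite: a local maximum.

local maximum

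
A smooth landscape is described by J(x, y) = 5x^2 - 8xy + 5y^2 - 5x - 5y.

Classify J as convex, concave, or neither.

J is quadratic, so its Hessian is the constant matrix H = [[10, -8], [-8, 10]].
det(H) = 36, tr(H) = 20.
det(H) > 0 and tr(H) > 0, so H is positive definite everywhere: convex.

convex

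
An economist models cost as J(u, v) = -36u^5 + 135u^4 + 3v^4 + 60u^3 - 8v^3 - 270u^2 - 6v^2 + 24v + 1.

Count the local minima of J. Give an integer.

J separates as a function of u plus a function of v, so ∇J=0 decouples.
∂J/∂u = -180u(u - 3)(u - 1)(u + 1) = 0 at u ∈ {-1, 0, 1, 3}; ∂J/∂v = 12(v - 2)(v - 1)(v + 1) = 0 at v ∈ {-1, 1, 2}.
The Hessian is diagonal: diag(J_uu, J_vv). Second derivatives: J_uu(-1)=1440, J_uu(0)=-540, J_uu(1)=720, J_uu(3)=-4320; J_vv(-1)=72, J_vv(1)=-24, J_vv(2)=36.
Local minima occur where both diagonal entries positive: (-1, -1), (-1, 2), (1, -1), (1, 2). Count: 4.

4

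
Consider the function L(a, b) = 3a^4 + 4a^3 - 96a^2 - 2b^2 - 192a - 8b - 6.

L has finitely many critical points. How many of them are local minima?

0

L separates as a function of a plus a function of b, so ∇L=0 decouples.
∂L/∂a = 12(a - 4)(a + 1)(a + 4) = 0 at a ∈ {-4, -1, 4}; ∂L/∂b = -4(b + 2) = 0 at b ∈ {-2}.
The Hessian is diagonal: diag(L_aa, L_bb). Second derivatives: L_aa(-4)=288, L_aa(-1)=-180, L_aa(4)=480; L_bb(-2)=-4.
Local minima occur where both diagonal entries positive: none. Count: 0.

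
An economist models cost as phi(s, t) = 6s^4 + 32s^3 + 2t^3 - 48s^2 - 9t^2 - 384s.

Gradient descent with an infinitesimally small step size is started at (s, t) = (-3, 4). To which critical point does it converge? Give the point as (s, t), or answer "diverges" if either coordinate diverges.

phi is separable, so gradient descent decouples: s follows -∂phi/∂s, t follows -∂phi/∂t.
∂phi/∂s = 24(s - 2)(s + 2)(s + 4); at s=-3 this is 120, so s decreases.
∂phi/∂t = 6t(t - 3); at t=4 this is 24, so t decreases.
s converges to its nearest critical value -4 (a local min of the s-part); t converges to 3. The iterate converges to (-4, 3).

(-4, 3)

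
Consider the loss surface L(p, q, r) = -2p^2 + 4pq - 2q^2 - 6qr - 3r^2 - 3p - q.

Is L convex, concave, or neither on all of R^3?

L is quadratic, so its Hessian is the constant matrix H = [[-4, 4, 0], [4, -4, -6], [0, -6, -6]].
Leading principal minors: -4, 0, 144.
Neither pattern holds ⇒ H is indefinite ⇒ neither convex nor concave.

neither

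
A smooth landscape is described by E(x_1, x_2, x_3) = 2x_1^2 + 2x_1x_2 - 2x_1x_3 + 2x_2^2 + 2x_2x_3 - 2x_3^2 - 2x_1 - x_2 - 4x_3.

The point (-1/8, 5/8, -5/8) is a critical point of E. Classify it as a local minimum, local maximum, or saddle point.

saddle point

The Hessian is constant: H = [[4, 2, -2], [2, 4, 2], [-2, 2, -4]].
Leading principal minors: Δ₁ = 4, Δ₂ = 12, Δ₃ = -96.
The minors fit neither the all-positive nor the alternating-sign pattern, so H is indefinite: a saddle point.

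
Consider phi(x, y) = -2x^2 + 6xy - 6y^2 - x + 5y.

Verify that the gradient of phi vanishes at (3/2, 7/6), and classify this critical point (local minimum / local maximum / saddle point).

∇phi = (-4x + 6y - 1, 6x - 12y + 5); substituting (3/2, 7/6) gives ∇phi = (0, 0), so (3/2, 7/6) is indeed a critical point.
The Hessian of phi is constant: H = [[-4, 6], [6, -12]].
det(H) = (-4)·(-12) − 6² = 12.
det(H) > 0 and tr(H) = -16 < 0, so H is negative definite and the point is a local maximum.

local maximum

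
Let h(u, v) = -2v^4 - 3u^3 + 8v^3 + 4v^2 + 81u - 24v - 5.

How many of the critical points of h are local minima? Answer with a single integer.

1

h separates as a function of u plus a function of v, so ∇h=0 decouples.
∂h/∂u = -9(u - 3)(u + 3) = 0 at u ∈ {-3, 3}; ∂h/∂v = -8(v - 3)(v - 1)(v + 1) = 0 at v ∈ {-1, 1, 3}.
The Hessian is diagonal: diag(h_uu, h_vv). Second derivatives: h_uu(-3)=54, h_uu(3)=-54; h_vv(-1)=-64, h_vv(1)=32, h_vv(3)=-64.
Local minima occur where both diagonal entries positive: (-3, 1). Count: 1.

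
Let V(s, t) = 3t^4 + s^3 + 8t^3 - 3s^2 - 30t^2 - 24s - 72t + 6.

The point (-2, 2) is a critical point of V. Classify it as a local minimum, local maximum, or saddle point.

The mixed partial ∂²V/∂s∂t is 0, so the Hessian at any point is diag(V_ss, V_tt) = diag(6(s - 1), 12(3t^2 + 4t - 5)).
At (-2, 2): H = diag(-18, 180).
The eigenvalues have opposite signs, so H is indefinite: a saddle point.

saddle point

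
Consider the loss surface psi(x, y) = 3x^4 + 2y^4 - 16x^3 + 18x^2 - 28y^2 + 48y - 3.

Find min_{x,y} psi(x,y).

-264

psi(x,y) separates as P(x) + Q(y) − 3, so its minimum is min P + min Q − 3.
P'(x) = 12x(x - 3)(x - 1) vanishes at x ∈ {0, 1, 3}; Q'(y) = 8(y - 2)(y - 1)(y + 3) vanishes at y ∈ {-3, 1, 2}.
Local minima of P (where P''>0): P(0)=0, P(3)=-27. Local minima of Q: Q(-3)=-234, Q(2)=16.
So the global minimum of psi is P(3) + Q(-3) − 3 = -27 − 234 − 3 = -264, attained at (3, -3).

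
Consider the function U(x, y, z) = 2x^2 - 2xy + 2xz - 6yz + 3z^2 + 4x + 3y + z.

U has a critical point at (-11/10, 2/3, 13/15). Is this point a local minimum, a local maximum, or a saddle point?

saddle point

The Hessian is constant: H = [[4, -2, 2], [-2, 0, -6], [2, -6, 6]].
Leading principal minors: Δ₁ = 4, Δ₂ = -4, Δ₃ = -120.
The minors fit neither the all-positive nor the alternating-sign pattern, so H is indefinite: a saddle point.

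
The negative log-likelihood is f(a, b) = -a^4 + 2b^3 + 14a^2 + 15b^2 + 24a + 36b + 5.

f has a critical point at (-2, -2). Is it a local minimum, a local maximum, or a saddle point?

The mixed partial ∂²f/∂a∂b is 0, so the Hessian at any point is diag(f_aa, f_bb) = diag(4(-3a^2 + 7), 6(2b + 5)).
At (-2, -2): H = diag(-20, 6).
The eigenvalues have opposite signs, so H is indefinite: a saddle point.

saddle point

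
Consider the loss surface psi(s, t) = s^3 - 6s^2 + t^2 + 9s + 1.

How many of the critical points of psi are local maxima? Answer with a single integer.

0

psi separates as a function of s plus a function of t, so ∇psi=0 decouples.
∂psi/∂s = 3(s - 3)(s - 1) = 0 at s ∈ {1, 3}; ∂psi/∂t = 2t = 0 at t ∈ {0}.
The Hessian is diagonal: diag(psi_ss, psi_tt). Second derivatives: psi_ss(1)=-6, psi_ss(3)=6; psi_tt(0)=2.
Local maxima occur where both diagonal entries negative: none. Count: 0.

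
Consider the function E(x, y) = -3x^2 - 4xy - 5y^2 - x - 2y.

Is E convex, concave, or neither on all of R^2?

concave

E is quadratic, so its Hessian is the constant matrix H = [[-6, -4], [-4, -10]].
det(H) = 44, tr(H) = -16.
det(H) > 0 and tr(H) < 0, so H is negative definite everywhere: concave.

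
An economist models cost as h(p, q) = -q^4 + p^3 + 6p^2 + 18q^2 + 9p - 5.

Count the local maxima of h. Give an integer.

2

h separates as a function of p plus a function of q, so ∇h=0 decouples.
∂h/∂p = 3(p + 1)(p + 3) = 0 at p ∈ {-3, -1}; ∂h/∂q = -4q(q - 3)(q + 3) = 0 at q ∈ {-3, 0, 3}.
The Hessian is diagonal: diag(h_pp, h_qq). Second derivatives: h_pp(-3)=-6, h_pp(-1)=6; h_qq(-3)=-72, h_qq(0)=36, h_qq(3)=-72.
Local maxima occur where both diagonal entries negative: (-3, -3), (-3, 3). Count: 2.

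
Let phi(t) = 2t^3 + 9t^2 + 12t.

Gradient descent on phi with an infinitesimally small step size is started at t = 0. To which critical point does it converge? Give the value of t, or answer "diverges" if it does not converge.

-1

phi'(t) = 6(t + 1)(t + 2), so phi'(0) = 12.
Gradient descent moves in the -phi' direction, i.e. t is decreasing.
The nearest critical point in that direction is t = -1, where phi'' = 6 > 0 (a local minimum). The iterate converges there.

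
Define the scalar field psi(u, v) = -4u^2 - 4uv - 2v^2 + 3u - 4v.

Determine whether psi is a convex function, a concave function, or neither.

psi is quadratic, so its Hessian is the constant matrix H = [[-8, -4], [-4, -4]].
det(H) = 16, tr(H) = -12.
det(H) > 0 and tr(H) < 0, so H is negative definite everywhere: concave.

concave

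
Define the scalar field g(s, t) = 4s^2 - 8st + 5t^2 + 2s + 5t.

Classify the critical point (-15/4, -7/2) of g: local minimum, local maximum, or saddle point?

The Hessian of g is constant: H = [[8, -8], [-8, 10]].
det(H) = 8·10 − (-8)² = 16.
det(H) > 0 and tr(H) = 18 > 0, so H is positive definite and the point is a local minimum.

local minimum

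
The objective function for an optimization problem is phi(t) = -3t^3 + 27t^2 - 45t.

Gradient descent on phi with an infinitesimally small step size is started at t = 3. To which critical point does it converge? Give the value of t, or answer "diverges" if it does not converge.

phi'(t) = -9(t - 5)(t - 1), so phi'(3) = 36.
Gradient descent moves in the -phi' direction, i.e. t is decreasing.
The nearest critical point in that direction is t = 1, where phi'' = 36 > 0 (a local minimum). The iterate converges there.

1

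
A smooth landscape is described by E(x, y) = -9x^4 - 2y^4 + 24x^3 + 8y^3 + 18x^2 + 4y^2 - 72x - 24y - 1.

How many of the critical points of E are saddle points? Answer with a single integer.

E separates as a function of x plus a function of y, so ∇E=0 decouples.
∂E/∂x = -36(x - 2)(x - 1)(x + 1) = 0 at x ∈ {-1, 1, 2}; ∂E/∂y = -8(y - 3)(y - 1)(y + 1) = 0 at y ∈ {-1, 1, 3}.
The Hessian is diagonal: diag(E_xx, E_yy). Second derivatives: E_xx(-1)=-216, E_xx(1)=72, E_xx(2)=-108; E_yy(-1)=-64, E_yy(1)=32, E_yy(3)=-64.
Saddle points occur where the two diagonal entries have opposite signs: (-1, 1), (1, -1), (1, 3), (2, 1). Count: 4.

4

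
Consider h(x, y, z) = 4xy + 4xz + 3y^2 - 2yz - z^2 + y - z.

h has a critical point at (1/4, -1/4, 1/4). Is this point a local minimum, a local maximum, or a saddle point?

The Hessian is constant: H = [[0, 4, 4], [4, 6, -2], [4, -2, -2]].
Leading principal minors: Δ₁ = 0, Δ₂ = -16, Δ₃ = -128.
The minors fit neither the all-positive nor the alternating-sign pattern, so H is indefinite: a saddle point.

saddle point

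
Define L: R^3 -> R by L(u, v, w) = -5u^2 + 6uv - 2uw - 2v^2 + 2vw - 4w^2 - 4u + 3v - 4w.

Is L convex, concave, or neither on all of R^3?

concave

L is quadratic, so its Hessian is the constant matrix H = [[-10, 6, -2], [6, -4, 2], [-2, 2, -8]].
Leading principal minors: -10, 4, -24.
Signs alternate −, +, − ⇒ H ≺ 0 ⇒ concave.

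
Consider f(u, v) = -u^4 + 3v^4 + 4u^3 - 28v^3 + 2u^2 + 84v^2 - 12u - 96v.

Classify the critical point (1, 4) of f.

local minimum

The mixed partial ∂²f/∂u∂v is 0, so the Hessian at any point is diag(f_uu, f_vv) = diag(4(-3u^2 + 6u + 1), 12(3v^2 - 14v + 14)).
At (1, 4): H = diag(16, 72).
Both eigenvalues are positive, so H is positive definite: a local minimum.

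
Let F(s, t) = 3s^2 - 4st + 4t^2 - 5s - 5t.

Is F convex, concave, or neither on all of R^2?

convex

F is quadratic, so its Hessian is the constant matrix H = [[6, -4], [-4, 8]].
det(H) = 32, tr(H) = 14.
det(H) > 0 and tr(H) > 0, so H is positive definite everywhere: convex.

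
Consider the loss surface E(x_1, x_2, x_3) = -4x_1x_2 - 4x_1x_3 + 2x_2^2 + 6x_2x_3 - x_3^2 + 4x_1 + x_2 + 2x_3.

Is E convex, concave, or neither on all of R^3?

E is quadratic, so its Hessian is the constant matrix H = [[0, -4, -4], [-4, 4, 6], [-4, 6, -2]].
Leading principal minors: 0, -16, 160.
Neither pattern holds ⇒ H is indefinite ⇒ neither convex nor concave.

neither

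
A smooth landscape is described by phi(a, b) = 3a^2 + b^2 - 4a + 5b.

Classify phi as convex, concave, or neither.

convex

phi is quadratic, so its Hessian is the constant matrix H = [[6, 0], [0, 2]].
det(H) = 12, tr(H) = 8.
det(H) > 0 and tr(H) > 0, so H is positive definite everywhere: convex.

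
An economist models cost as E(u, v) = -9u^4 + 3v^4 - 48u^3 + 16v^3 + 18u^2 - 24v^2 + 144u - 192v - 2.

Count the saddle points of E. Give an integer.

E separates as a function of u plus a function of v, so ∇E=0 decouples.
∂E/∂u = -36(u - 1)(u + 1)(u + 4) = 0 at u ∈ {-4, -1, 1}; ∂E/∂v = 12(v - 2)(v + 2)(v + 4) = 0 at v ∈ {-4, -2, 2}.
The Hessian is diagonal: diag(E_uu, E_vv). Second derivatives: E_uu(-4)=-540, E_uu(-1)=216, E_uu(1)=-360; E_vv(-4)=144, E_vv(-2)=-96, E_vv(2)=288.
Saddle points occur where the two diagonal entries have opposite signs: (-4, -4), (-4, 2), (-1, -2), (1, -4), (1, 2). Count: 5.

5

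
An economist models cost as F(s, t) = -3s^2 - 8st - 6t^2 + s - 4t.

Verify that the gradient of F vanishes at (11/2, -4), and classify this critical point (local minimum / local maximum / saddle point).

local maximum

∇F = (-6s - 8t + 1, -8s - 12t - 4); substituting (11/2, -4) gives ∇F = (0, 0), so (11/2, -4) is indeed a critical point.
The Hessian of F is constant: H = [[-6, -8], [-8, -12]].
det(H) = (-6)·(-12) − (-8)² = 8.
det(H) > 0 and tr(H) = -18 < 0, so H is negative definite and the point is a local maximum.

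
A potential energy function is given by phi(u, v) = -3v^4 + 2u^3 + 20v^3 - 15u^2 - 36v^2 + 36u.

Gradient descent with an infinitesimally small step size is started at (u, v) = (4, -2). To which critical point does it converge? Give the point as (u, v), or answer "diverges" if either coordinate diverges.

diverges

phi is separable, so gradient descent decouples: u follows -∂phi/∂u, v follows -∂phi/∂v.
∂phi/∂u = 6(u - 3)(u - 2); at u=4 this is 12, so u decreases.
∂phi/∂v = -12v(v - 3)(v - 2); at v=-2 this is 480, so v decreases.
The v-coordinate has no critical point in that direction and runs off to infinity.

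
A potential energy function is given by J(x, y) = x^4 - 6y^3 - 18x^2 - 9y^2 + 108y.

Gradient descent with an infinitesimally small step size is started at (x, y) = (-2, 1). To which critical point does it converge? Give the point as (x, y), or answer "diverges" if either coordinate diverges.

J is separable, so gradient descent decouples: x follows -∂J/∂x, y follows -∂J/∂y.
∂J/∂x = 4x(x - 3)(x + 3); at x=-2 this is 40, so x decreases.
∂J/∂y = -18(y - 2)(y + 3); at y=1 this is 72, so y decreases.
x converges to its nearest critical value -3 (a local min of the x-part); y converges to -3. The iterate converges to (-3, -3).

(-3, -3)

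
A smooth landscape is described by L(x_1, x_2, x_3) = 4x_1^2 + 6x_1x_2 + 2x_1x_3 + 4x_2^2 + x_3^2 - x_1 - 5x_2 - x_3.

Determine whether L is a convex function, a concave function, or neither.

convex

L is quadratic, so its Hessian is the constant matrix H = [[8, 6, 2], [6, 8, 0], [2, 0, 2]].
Leading principal minors: 8, 28, 24.
All positive ⇒ H ≻ 0 ⇒ convex.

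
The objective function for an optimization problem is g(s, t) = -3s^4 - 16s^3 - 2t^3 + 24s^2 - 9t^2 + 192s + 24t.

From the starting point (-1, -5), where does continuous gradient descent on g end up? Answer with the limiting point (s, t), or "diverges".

(-2, -4)

g is separable, so gradient descent decouples: s follows -∂g/∂s, t follows -∂g/∂t.
∂g/∂s = -12(s - 2)(s + 2)(s + 4); at s=-1 this is 108, so s decreases.
∂g/∂t = -6(t - 1)(t + 4); at t=-5 this is -36, so t increases.
s converges to its nearest critical value -2 (a local min of the s-part); t converges to -4. The iterate converges to (-2, -4).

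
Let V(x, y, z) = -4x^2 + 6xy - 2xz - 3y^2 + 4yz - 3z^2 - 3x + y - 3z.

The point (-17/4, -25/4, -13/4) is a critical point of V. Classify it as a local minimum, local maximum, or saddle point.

local maximum

The Hessian is constant: H = [[-8, 6, -2], [6, -6, 4], [-2, 4, -6]].
Leading principal minors: Δ₁ = -8, Δ₂ = 12, Δ₃ = -16.
The minors alternate sign starting negative (−, +, −), so H is negative definite: a local maximum.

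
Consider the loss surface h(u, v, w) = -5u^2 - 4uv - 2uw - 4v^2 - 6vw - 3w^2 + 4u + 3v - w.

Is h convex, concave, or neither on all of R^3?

h is quadratic, so its Hessian is the constant matrix H = [[-10, -4, -2], [-4, -8, -6], [-2, -6, -6]].
Leading principal minors: -10, 64, -88.
Signs alternate −, +, − ⇒ H ≺ 0 ⇒ concave.

concave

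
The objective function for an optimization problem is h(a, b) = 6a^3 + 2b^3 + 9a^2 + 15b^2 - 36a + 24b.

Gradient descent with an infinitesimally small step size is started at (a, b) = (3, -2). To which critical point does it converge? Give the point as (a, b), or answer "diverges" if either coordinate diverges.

h is separable, so gradient descent decouples: a follows -∂h/∂a, b follows -∂h/∂b.
∂h/∂a = 18(a - 1)(a + 2); at a=3 this is 180, so a decreases.
∂h/∂b = 6(b + 1)(b + 4); at b=-2 this is -12, so b increases.
a converges to its nearest critical value 1 (a local min of the a-part); b converges to -1. The iterate converges to (1, -1).

(1, -1)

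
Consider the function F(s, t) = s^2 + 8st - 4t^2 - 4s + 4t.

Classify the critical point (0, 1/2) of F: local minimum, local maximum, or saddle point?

The Hessian of F is constant: H = [[2, 8], [8, -8]].
det(H) = 2·(-8) − 8² = -80.
Since det(H) < 0, H is indefinite and the critical point is a saddle point.

saddle point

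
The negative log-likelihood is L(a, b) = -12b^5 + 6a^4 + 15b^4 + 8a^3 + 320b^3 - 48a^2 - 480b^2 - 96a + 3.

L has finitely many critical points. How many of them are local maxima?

2

L separates as a function of a plus a function of b, so ∇L=0 decouples.
∂L/∂a = 24(a - 2)(a + 1)(a + 2) = 0 at a ∈ {-2, -1, 2}; ∂L/∂b = -60b(b - 4)(b - 1)(b + 4) = 0 at b ∈ {-4, 0, 1, 4}.
The Hessian is diagonal: diag(L_aa, L_bb). Second derivatives: L_aa(-2)=96, L_aa(-1)=-72, L_aa(2)=288; L_bb(-4)=9600, L_bb(0)=-960, L_bb(1)=900, L_bb(4)=-5760.
Local maxima occur where both diagonal entries negative: (-1, 0), (-1, 4). Count: 2.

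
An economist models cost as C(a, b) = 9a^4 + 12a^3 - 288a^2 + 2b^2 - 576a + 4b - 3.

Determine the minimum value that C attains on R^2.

-3845

C(a,b) separates as P(a) + Q(b) − 3, so its minimum is min P + min Q − 3.
P'(a) = 36(a - 4)(a + 1)(a + 4) vanishes at a ∈ {-4, -1, 4}; Q'(b) = 4b + 4 vanishes at b ∈ {-1}.
Local minima of P (where P''>0): P(-4)=-768, P(4)=-3840. Local minima of Q: Q(-1)=-2.
So the global minimum of C is P(4) + Q(-1) − 3 = -3840 − 2 − 3 = -3845, attained at (4, -1).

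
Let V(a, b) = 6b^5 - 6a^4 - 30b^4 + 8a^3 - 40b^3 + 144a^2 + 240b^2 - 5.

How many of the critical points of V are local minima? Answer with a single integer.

V separates as a function of a plus a function of b, so ∇V=0 decouples.
∂V/∂a = -24a(a - 4)(a + 3) = 0 at a ∈ {-3, 0, 4}; ∂V/∂b = 30b(b - 4)(b - 2)(b + 2) = 0 at b ∈ {-2, 0, 2, 4}.
The Hessian is diagonal: diag(V_aa, V_bb). Second derivatives: V_aa(-3)=-504, V_aa(0)=288, V_aa(4)=-672; V_bb(-2)=-1440, V_bb(0)=480, V_bb(2)=-480, V_bb(4)=1440.
Local minima occur where both diagonal entries positive: (0, 0), (0, 4). Count: 2.

2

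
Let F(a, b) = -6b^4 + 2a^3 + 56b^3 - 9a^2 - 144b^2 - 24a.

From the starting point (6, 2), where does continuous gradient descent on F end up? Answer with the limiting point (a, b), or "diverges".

(4, 3)

F is separable, so gradient descent decouples: a follows -∂F/∂a, b follows -∂F/∂b.
∂F/∂a = 6(a - 4)(a + 1); at a=6 this is 84, so a decreases.
∂F/∂b = -24b(b - 4)(b - 3); at b=2 this is -96, so b increases.
a converges to its nearest critical value 4 (a local min of the a-part); b converges to 3. The iterate converges to (4, 3).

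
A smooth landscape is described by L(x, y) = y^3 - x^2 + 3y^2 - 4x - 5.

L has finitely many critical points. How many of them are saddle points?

L separates as a function of x plus a function of y, so ∇L=0 decouples.
∂L/∂x = -2(x + 2) = 0 at x ∈ {-2}; ∂L/∂y = 3y(y + 2) = 0 at y ∈ {-2, 0}.
The Hessian is diagonal: diag(L_xx, L_yy). Second derivatives: L_xx(-2)=-2; L_yy(-2)=-6, L_yy(0)=6.
Saddle points occur where the two diagonal entries have opposite signs: (-2, 0). Count: 1.

1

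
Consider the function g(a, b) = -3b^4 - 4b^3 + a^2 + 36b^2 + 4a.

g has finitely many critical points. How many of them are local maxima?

0

g separates as a function of a plus a function of b, so ∇g=0 decouples.
∂g/∂a = 2(a + 2) = 0 at a ∈ {-2}; ∂g/∂b = -12b(b - 2)(b + 3) = 0 at b ∈ {-3, 0, 2}.
The Hessian is diagonal: diag(g_aa, g_bb). Second derivatives: g_aa(-2)=2; g_bb(-3)=-180, g_bb(0)=72, g_bb(2)=-120.
Local maxima occur where both diagonal entries negative: none. Count: 0.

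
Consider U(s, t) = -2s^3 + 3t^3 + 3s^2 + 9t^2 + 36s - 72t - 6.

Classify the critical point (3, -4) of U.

local maximum

The mixed partial ∂²U/∂s∂t is 0, so the Hessian at any point is diag(U_ss, U_tt) = diag(6(-2s + 1), 18(t + 1)).
At (3, -4): H = diag(-30, -54).
Both eigenvalues are negative, so H is negative definite: a local maximum.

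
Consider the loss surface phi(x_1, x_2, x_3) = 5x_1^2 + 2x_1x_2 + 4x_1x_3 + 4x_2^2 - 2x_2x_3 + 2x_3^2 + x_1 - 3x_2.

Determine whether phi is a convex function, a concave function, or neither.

convex

phi is quadratic, so its Hessian is the constant matrix H = [[10, 2, 4], [2, 8, -2], [4, -2, 4]].
Leading principal minors: 10, 76, 104.
All positive ⇒ H ≻ 0 ⇒ convex.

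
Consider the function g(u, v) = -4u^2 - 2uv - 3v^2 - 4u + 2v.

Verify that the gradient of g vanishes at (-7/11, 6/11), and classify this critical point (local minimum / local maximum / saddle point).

local maximum

∇g = (-8u - 2v - 4, -2u - 6v + 2); substituting (-7/11, 6/11) gives ∇g = (0, 0), so (-7/11, 6/11) is indeed a critical point.
The Hessian of g is constant: H = [[-8, -2], [-2, -6]].
det(H) = (-8)·(-6) − (-2)² = 44.
det(H) > 0 and tr(H) = -14 < 0, so H is negative definite and the point is a local maximum.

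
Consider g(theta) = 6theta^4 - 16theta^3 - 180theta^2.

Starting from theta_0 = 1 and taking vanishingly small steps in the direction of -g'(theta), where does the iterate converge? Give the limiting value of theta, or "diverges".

g'(theta) = 24theta(theta - 5)(theta + 3), so g'(1) = -384.
Gradient descent moves in the -g' direction, i.e. theta is increasing.
The nearest critical point in that direction is theta = 5, where g'' = 960 > 0 (a local minimum). The iterate converges there.

5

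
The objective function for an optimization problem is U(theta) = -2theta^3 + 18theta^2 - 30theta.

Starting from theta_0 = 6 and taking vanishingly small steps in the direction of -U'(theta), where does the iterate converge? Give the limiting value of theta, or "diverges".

diverges

U'(theta) = -6(theta - 5)(theta - 1), so U'(6) = -30.
Gradient descent moves in the -U' direction, i.e. theta is increasing.
There is no critical point above theta=6, and U' keeps the same sign, so the iterate runs off to +∞.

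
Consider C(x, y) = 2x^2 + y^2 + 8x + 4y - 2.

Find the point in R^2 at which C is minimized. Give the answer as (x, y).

C(x,y) separates as P(x) + Q(y) − 2, so its minimum is min P + min Q − 2.
P'(x) = 4x + 8 vanishes at x ∈ {-2}; Q'(y) = 2y + 4 vanishes at y ∈ {-2}.
Local minima of P (where P''>0): P(-2)=-8. Local minima of Q: Q(-2)=-4.
So the global minimum of C is P(-2) + Q(-2) − 2 = -8 − 4 − 2 = -14, attained at (-2, -2).

(-2, -2)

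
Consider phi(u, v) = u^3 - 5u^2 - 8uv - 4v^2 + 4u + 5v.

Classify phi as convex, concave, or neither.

neither

The term u^3 is cubic, so the Hessian is not constant.
∂²phi/∂u² = 6u - 10, which takes both signs as u varies (negative for sufficiently negative u). A diagonal entry of the Hessian changing sign means the Hessian is neither positive- nor negative-semidefinite on all of R^2.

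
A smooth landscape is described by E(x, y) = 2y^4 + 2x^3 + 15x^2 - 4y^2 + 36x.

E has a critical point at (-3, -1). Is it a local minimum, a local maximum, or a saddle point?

The mixed partial ∂²E/∂x∂y is 0, so the Hessian at any point is diag(E_xx, E_yy) = diag(6(2x + 5), 8(3y^2 - 1)).
At (-3, -1): H = diag(-6, 16).
The eigenvalues have opposite signs, so H is indefinite: a saddle point.

saddle point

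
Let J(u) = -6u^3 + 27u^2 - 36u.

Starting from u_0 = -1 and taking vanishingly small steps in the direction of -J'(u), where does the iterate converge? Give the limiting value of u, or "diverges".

1

J'(u) = -18(u - 2)(u - 1), so J'(-1) = -108.
Gradient descent moves in the -J' direction, i.e. u is increasing.
The nearest critical point in that direction is u = 1, where J'' = 18 > 0 (a local minimum). The iterate converges there.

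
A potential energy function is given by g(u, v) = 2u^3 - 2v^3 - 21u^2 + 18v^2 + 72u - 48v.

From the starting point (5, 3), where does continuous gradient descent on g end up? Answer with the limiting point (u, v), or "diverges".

g is separable, so gradient descent decouples: u follows -∂g/∂u, v follows -∂g/∂v.
∂g/∂u = 6(u - 4)(u - 3); at u=5 this is 12, so u decreases.
∂g/∂v = -6(v - 4)(v - 2); at v=3 this is 6, so v decreases.
u converges to its nearest critical value 4 (a local min of the u-part); v converges to 2. The iterate converges to (4, 2).

(4, 2)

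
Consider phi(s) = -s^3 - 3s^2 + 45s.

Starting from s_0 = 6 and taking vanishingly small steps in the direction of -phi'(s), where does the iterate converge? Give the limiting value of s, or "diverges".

diverges

phi'(s) = -3(s - 3)(s + 5), so phi'(6) = -99.
Gradient descent moves in the -phi' direction, i.e. s is increasing.
There is no critical point above s=6, and phi' keeps the same sign, so the iterate runs off to +∞.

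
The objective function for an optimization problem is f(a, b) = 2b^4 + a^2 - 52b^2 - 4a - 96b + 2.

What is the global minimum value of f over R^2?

f(a,b) separates as P(a) + Q(b) + 2, so its minimum is min P + min Q + 2.
P'(a) = 2a - 4 vanishes at a ∈ {2}; Q'(b) = 8(b - 4)(b + 1)(b + 3) vanishes at b ∈ {-3, -1, 4}.
Local minima of P (where P''>0): P(2)=-4. Local minima of Q: Q(-3)=-18, Q(4)=-704.
So the global minimum of f is P(2) + Q(4) + 2 = -4 − 704 + 2 = -706, attained at (2, 4).

-706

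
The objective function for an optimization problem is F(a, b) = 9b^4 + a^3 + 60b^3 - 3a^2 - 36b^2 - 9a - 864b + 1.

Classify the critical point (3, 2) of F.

The mixed partial ∂²F/∂a∂b is 0, so the Hessian at any point is diag(F_aa, F_bb) = diag(6(a - 1), 36(3b^2 + 10b - 2)).
At (3, 2): H = diag(12, 1080).
Both eigenvalues are positive, so H is positive definite: a local minimum.

local minimum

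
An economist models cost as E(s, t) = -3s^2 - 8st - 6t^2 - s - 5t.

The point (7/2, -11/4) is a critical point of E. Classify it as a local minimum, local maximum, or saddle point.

local maximum

The Hessian of E is constant: H = [[-6, -8], [-8, -12]].
det(H) = (-6)·(-12) − (-8)² = 8.
det(H) > 0 and tr(H) = -18 < 0, so H is negative definite and the point is a local maximum.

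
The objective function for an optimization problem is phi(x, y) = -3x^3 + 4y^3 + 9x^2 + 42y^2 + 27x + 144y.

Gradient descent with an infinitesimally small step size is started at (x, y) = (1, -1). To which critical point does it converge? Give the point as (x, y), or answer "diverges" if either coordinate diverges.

phi is separable, so gradient descent decouples: x follows -∂phi/∂x, y follows -∂phi/∂y.
∂phi/∂x = -9(x - 3)(x + 1); at x=1 this is 36, so x decreases.
∂phi/∂y = 12(y + 3)(y + 4); at y=-1 this is 72, so y decreases.
x converges to its nearest critical value -1 (a local min of the x-part); y converges to -3. The iterate converges to (-1, -3).

(-1, -3)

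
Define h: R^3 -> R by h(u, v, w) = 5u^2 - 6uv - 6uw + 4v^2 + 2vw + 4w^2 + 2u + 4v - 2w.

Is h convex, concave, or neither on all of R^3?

h is quadratic, so its Hessian is the constant matrix H = [[10, -6, -6], [-6, 8, 2], [-6, 2, 8]].
Leading principal minors: 10, 44, 168.
All positive ⇒ H ≻ 0 ⇒ convex.

convex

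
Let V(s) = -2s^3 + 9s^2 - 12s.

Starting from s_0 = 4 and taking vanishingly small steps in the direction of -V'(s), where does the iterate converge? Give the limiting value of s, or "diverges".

diverges

V'(s) = -6(s - 2)(s - 1), so V'(4) = -36.
Gradient descent moves in the -V' direction, i.e. s is increasing.
There is no critical point above s=4, and V' keeps the same sign, so the iterate runs off to +∞.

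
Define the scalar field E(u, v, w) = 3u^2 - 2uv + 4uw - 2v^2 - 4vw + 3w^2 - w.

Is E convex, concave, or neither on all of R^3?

E is quadratic, so its Hessian is the constant matrix H = [[6, -2, 4], [-2, -4, -4], [4, -4, 6]].
Leading principal minors: 6, -28, -136.
Neither pattern holds ⇒ H is indefinite ⇒ neither convex nor concave.

neither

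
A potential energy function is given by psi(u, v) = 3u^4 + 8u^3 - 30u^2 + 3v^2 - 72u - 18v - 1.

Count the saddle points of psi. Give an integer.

1

psi separates as a function of u plus a function of v, so ∇psi=0 decouples.
∂psi/∂u = 12(u - 2)(u + 1)(u + 3) = 0 at u ∈ {-3, -1, 2}; ∂psi/∂v = 6(v - 3) = 0 at v ∈ {3}.
The Hessian is diagonal: diag(psi_uu, psi_vv). Second derivatives: psi_uu(-3)=120, psi_uu(-1)=-72, psi_uu(2)=180; psi_vv(3)=6.
Saddle points occur where the two diagonal entries have opposite signs: (-1, 3). Count: 1.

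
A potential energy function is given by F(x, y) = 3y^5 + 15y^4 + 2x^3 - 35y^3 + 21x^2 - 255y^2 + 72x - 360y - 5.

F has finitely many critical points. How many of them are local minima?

F separates as a function of x plus a function of y, so ∇F=0 decouples.
∂F/∂x = 6(x + 3)(x + 4) = 0 at x ∈ {-4, -3}; ∂F/∂y = 15(y - 3)(y + 1)(y + 2)(y + 4) = 0 at y ∈ {-4, -2, -1, 3}.
The Hessian is diagonal: diag(F_xx, F_yy). Second derivatives: F_xx(-4)=-6, F_xx(-3)=6; F_yy(-4)=-630, F_yy(-2)=150, F_yy(-1)=-180, F_yy(3)=2100.
Local minima occur where both diagonal entries positive: (-3, -2), (-3, 3). Count: 2.

2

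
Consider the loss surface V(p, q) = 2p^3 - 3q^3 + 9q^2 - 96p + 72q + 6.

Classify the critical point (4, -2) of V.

The mixed partial ∂²V/∂p∂q is 0, so the Hessian at any point is diag(V_pp, V_qq) = diag(12p, 18(-q + 1)).
At (4, -2): H = diag(48, 54).
Both eigenvalues are positive, so H is positive definite: a local minimum.

local minimum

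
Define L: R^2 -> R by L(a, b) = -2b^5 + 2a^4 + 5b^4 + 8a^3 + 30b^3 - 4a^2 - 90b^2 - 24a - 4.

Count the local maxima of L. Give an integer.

L separates as a function of a plus a function of b, so ∇L=0 decouples.
∂L/∂a = 8(a - 1)(a + 1)(a + 3) = 0 at a ∈ {-3, -1, 1}; ∂L/∂b = -10b(b - 3)(b - 2)(b + 3) = 0 at b ∈ {-3, 0, 2, 3}.
The Hessian is diagonal: diag(L_aa, L_bb). Second derivatives: L_aa(-3)=64, L_aa(-1)=-32, L_aa(1)=64; L_bb(-3)=900, L_bb(0)=-180, L_bb(2)=100, L_bb(3)=-180.
Local maxima occur where both diagonal entries negative: (-1, 0), (-1, 3). Count: 2.

2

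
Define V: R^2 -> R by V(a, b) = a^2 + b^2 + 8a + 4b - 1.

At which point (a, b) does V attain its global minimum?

V(a,b) separates as P(a) + Q(b) − 1, so its minimum is min P + min Q − 1.
P'(a) = 2a + 8 vanishes at a ∈ {-4}; Q'(b) = 2b + 4 vanishes at b ∈ {-2}.
Local minima of P (where P''>0): P(-4)=-16. Local minima of Q: Q(-2)=-4.
So the global minimum of V is P(-4) + Q(-2) − 1 = -16 − 4 − 1 = -21, attained at (-4, -2).

(-4, -2)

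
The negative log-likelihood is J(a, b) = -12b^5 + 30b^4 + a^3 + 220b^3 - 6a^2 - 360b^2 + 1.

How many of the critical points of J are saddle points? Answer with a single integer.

4

J separates as a function of a plus a function of b, so ∇J=0 decouples.
∂J/∂a = 3a(a - 4) = 0 at a ∈ {0, 4}; ∂J/∂b = -60b(b - 4)(b - 1)(b + 3) = 0 at b ∈ {-3, 0, 1, 4}.
The Hessian is diagonal: diag(J_aa, J_bb). Second derivatives: J_aa(0)=-12, J_aa(4)=12; J_bb(-3)=5040, J_bb(0)=-720, J_bb(1)=720, J_bb(4)=-5040.
Saddle points occur where the two diagonal entries have opposite signs: (0, -3), (0, 1), (4, 0), (4, 4). Count: 4.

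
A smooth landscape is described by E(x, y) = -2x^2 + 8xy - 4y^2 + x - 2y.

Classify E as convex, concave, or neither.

E is quadratic, so its Hessian is the constant matrix H = [[-4, 8], [8, -8]].
det(H) = -32, tr(H) = -12.
det(H) < 0, so H is indefinite: neither convex nor concave.

neither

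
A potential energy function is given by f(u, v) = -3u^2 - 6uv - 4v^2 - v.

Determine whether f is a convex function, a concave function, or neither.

concave

f is quadratic, so its Hessian is the constant matrix H = [[-6, -6], [-6, -8]].
det(H) = 12, tr(H) = -14.
det(H) > 0 and tr(H) < 0, so H is negative definite everywhere: concave.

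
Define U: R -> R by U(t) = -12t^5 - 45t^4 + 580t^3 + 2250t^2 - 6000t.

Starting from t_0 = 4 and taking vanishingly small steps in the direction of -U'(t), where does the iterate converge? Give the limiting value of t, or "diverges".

1

U'(t) = -60(t - 5)(t - 1)(t + 4)(t + 5), so U'(4) = 12960.
Gradient descent moves in the -U' direction, i.e. t is decreasing.
The nearest critical point in that direction is t = 1, where U'' = 7200 > 0 (a local minimum). The iterate converges there.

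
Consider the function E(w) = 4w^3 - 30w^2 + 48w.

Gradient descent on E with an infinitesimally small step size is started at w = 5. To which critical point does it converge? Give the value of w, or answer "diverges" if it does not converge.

4

E'(w) = 12(w - 4)(w - 1), so E'(5) = 48.
Gradient descent moves in the -E' direction, i.e. w is decreasing.
The nearest critical point in that direction is w = 4, where E'' = 36 > 0 (a local minimum). The iterate converges there.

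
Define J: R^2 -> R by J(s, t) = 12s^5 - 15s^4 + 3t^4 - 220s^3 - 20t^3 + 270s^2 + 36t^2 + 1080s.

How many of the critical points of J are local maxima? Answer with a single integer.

2

J separates as a function of s plus a function of t, so ∇J=0 decouples.
∂J/∂s = 60(s - 3)(s - 2)(s + 1)(s + 3) = 0 at s ∈ {-3, -1, 2, 3}; ∂J/∂t = 12t(t - 3)(t - 2) = 0 at t ∈ {0, 2, 3}.
The Hessian is diagonal: diag(J_ss, J_tt). Second derivatives: J_ss(-3)=-3600, J_ss(-1)=1440, J_ss(2)=-900, J_ss(3)=1440; J_tt(0)=72, J_tt(2)=-24, J_tt(3)=36.
Local maxima occur where both diagonal entries negative: (-3, 2), (2, 2). Count: 2.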